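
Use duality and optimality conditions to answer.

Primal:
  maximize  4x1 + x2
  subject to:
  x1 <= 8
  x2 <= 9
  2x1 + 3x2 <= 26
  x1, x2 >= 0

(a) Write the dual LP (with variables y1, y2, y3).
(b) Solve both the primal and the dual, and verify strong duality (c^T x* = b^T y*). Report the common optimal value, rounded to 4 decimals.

The standard primal-dual pair for 'max c^T x s.t. A x <= b, x >= 0' is:
  Dual:  min b^T y  s.t.  A^T y >= c,  y >= 0.

So the dual LP is:
  minimize  8y1 + 9y2 + 26y3
  subject to:
    y1 + 2y3 >= 4
    y2 + 3y3 >= 1
    y1, y2, y3 >= 0

Solving the primal: x* = (8, 3.3333).
  primal value c^T x* = 35.3333.
Solving the dual: y* = (3.3333, 0, 0.3333).
  dual value b^T y* = 35.3333.
Strong duality: c^T x* = b^T y*. Confirmed.

35.3333


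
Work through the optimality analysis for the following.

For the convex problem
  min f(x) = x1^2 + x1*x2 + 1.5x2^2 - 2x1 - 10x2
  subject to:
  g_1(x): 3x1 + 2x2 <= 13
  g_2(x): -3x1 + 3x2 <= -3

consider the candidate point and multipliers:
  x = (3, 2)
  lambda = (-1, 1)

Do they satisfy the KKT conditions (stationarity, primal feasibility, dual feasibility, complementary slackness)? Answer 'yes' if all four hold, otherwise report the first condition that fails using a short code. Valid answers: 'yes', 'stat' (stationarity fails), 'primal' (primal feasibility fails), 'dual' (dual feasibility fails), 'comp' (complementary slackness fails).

Gradient of f: grad f(x) = Q x + c = (6, -1)
Constraint values g_i(x) = a_i^T x - b_i:
  g_1((3, 2)) = 0
  g_2((3, 2)) = 0
Stationarity residual: grad f(x) + sum_i lambda_i a_i = (0, 0)
  -> stationarity OK
Primal feasibility (all g_i <= 0): OK
Dual feasibility (all lambda_i >= 0): FAILS
Complementary slackness (lambda_i * g_i(x) = 0 for all i): OK

Verdict: the first failing condition is dual_feasibility -> dual.

dual


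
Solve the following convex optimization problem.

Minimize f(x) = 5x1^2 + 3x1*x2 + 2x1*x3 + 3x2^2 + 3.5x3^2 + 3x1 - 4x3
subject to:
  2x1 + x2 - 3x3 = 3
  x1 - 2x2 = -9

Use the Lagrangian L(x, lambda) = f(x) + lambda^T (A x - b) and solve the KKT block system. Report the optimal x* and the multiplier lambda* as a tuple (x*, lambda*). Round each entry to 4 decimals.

Form the Lagrangian:
  L(x, lambda) = (1/2) x^T Q x + c^T x + lambda^T (A x - b)
Stationarity (grad_x L = 0): Q x + c + A^T lambda = 0.
Primal feasibility: A x = b.

This gives the KKT block system:
  [ Q   A^T ] [ x     ]   [-c ]
  [ A    0  ] [ lambda ] = [ b ]

Solving the linear system:
  x*      = (-1.3476, 3.8262, -0.623)
  lambda* = (-3.6854, 7.6144)
  f(x*)   = 39.0177

x* = (-1.3476, 3.8262, -0.623), lambda* = (-3.6854, 7.6144)


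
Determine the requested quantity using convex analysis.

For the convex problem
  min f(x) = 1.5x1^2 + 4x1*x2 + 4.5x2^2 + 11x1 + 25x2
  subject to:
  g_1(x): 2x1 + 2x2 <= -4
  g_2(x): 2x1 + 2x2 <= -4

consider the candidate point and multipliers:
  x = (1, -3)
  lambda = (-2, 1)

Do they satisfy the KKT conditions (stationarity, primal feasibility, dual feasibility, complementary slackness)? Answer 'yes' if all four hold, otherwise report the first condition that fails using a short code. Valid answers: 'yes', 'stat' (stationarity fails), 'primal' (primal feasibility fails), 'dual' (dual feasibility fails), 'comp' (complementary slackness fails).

Gradient of f: grad f(x) = Q x + c = (2, 2)
Constraint values g_i(x) = a_i^T x - b_i:
  g_1((1, -3)) = 0
  g_2((1, -3)) = 0
Stationarity residual: grad f(x) + sum_i lambda_i a_i = (0, 0)
  -> stationarity OK
Primal feasibility (all g_i <= 0): OK
Dual feasibility (all lambda_i >= 0): FAILS
Complementary slackness (lambda_i * g_i(x) = 0 for all i): OK

Verdict: the first failing condition is dual_feasibility -> dual.

dual


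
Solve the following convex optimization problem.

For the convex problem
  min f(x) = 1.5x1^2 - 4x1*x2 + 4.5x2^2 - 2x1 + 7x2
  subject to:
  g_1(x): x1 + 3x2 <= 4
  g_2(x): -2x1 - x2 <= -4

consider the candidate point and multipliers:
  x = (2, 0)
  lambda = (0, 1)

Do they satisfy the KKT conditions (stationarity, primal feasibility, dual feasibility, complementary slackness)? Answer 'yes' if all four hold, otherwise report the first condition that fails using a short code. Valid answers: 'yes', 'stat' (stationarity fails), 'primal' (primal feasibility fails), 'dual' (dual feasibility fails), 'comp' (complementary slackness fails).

Gradient of f: grad f(x) = Q x + c = (4, -1)
Constraint values g_i(x) = a_i^T x - b_i:
  g_1((2, 0)) = -2
  g_2((2, 0)) = 0
Stationarity residual: grad f(x) + sum_i lambda_i a_i = (2, -2)
  -> stationarity FAILS
Primal feasibility (all g_i <= 0): OK
Dual feasibility (all lambda_i >= 0): OK
Complementary slackness (lambda_i * g_i(x) = 0 for all i): OK

Verdict: the first failing condition is stationarity -> stat.

stat


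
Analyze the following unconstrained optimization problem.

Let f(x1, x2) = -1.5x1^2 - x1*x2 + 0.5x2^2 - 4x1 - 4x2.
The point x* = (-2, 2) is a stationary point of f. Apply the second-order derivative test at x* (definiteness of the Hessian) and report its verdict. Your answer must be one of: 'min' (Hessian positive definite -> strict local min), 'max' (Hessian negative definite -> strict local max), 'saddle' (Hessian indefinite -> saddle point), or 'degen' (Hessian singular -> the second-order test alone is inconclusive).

Compute the Hessian H = grad^2 f:
  H = [[-3, -1], [-1, 1]]
Verify stationarity: grad f(x*) = H x* + g = (0, 0).
Eigenvalues of H: -3.2361, 1.2361.
Eigenvalues have mixed signs, so H is indefinite -> x* is a saddle point.

saddle


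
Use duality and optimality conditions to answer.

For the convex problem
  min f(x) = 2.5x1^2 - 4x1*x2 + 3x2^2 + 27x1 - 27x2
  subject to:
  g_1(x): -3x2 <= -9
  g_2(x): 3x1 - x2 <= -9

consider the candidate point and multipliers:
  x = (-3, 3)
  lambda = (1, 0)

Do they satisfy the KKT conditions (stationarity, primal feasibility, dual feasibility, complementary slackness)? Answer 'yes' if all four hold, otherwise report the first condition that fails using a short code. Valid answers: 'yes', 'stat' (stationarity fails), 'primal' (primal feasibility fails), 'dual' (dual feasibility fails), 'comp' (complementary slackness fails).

Gradient of f: grad f(x) = Q x + c = (0, 3)
Constraint values g_i(x) = a_i^T x - b_i:
  g_1((-3, 3)) = 0
  g_2((-3, 3)) = -3
Stationarity residual: grad f(x) + sum_i lambda_i a_i = (0, 0)
  -> stationarity OK
Primal feasibility (all g_i <= 0): OK
Dual feasibility (all lambda_i >= 0): OK
Complementary slackness (lambda_i * g_i(x) = 0 for all i): OK

Verdict: yes, KKT holds.

yes


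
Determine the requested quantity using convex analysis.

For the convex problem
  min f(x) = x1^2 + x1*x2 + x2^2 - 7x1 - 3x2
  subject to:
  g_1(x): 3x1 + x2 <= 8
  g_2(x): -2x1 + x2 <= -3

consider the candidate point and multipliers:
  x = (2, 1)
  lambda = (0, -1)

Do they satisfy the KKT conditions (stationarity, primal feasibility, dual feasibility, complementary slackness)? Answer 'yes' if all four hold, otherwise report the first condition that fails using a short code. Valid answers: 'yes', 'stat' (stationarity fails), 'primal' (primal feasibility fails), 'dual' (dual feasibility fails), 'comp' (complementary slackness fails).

Gradient of f: grad f(x) = Q x + c = (-2, 1)
Constraint values g_i(x) = a_i^T x - b_i:
  g_1((2, 1)) = -1
  g_2((2, 1)) = 0
Stationarity residual: grad f(x) + sum_i lambda_i a_i = (0, 0)
  -> stationarity OK
Primal feasibility (all g_i <= 0): OK
Dual feasibility (all lambda_i >= 0): FAILS
Complementary slackness (lambda_i * g_i(x) = 0 for all i): OK

Verdict: the first failing condition is dual_feasibility -> dual.

dual


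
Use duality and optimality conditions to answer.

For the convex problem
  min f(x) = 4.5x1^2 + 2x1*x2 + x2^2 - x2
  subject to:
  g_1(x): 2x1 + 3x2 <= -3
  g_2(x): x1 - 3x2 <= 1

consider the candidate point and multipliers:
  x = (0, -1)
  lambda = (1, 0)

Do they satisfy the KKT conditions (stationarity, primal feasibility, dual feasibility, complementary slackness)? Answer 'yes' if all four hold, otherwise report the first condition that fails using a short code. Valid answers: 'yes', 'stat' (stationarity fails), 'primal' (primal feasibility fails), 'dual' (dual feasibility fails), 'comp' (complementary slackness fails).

Gradient of f: grad f(x) = Q x + c = (-2, -3)
Constraint values g_i(x) = a_i^T x - b_i:
  g_1((0, -1)) = 0
  g_2((0, -1)) = 2
Stationarity residual: grad f(x) + sum_i lambda_i a_i = (0, 0)
  -> stationarity OK
Primal feasibility (all g_i <= 0): FAILS
Dual feasibility (all lambda_i >= 0): OK
Complementary slackness (lambda_i * g_i(x) = 0 for all i): OK

Verdict: the first failing condition is primal_feasibility -> primal.

primal


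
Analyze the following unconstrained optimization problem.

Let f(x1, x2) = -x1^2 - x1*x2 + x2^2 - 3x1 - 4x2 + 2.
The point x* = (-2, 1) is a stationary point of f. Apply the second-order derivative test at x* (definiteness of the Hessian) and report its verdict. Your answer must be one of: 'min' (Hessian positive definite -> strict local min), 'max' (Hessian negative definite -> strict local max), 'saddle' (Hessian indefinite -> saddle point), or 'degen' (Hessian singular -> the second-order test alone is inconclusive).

Compute the Hessian H = grad^2 f:
  H = [[-2, -1], [-1, 2]]
Verify stationarity: grad f(x*) = H x* + g = (0, 0).
Eigenvalues of H: -2.2361, 2.2361.
Eigenvalues have mixed signs, so H is indefinite -> x* is a saddle point.

saddle


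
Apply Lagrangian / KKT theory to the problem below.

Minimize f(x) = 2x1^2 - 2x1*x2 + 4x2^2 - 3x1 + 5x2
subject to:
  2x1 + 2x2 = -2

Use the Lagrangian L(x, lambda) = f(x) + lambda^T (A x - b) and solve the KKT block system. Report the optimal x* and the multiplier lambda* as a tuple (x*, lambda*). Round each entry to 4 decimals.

Form the Lagrangian:
  L(x, lambda) = (1/2) x^T Q x + c^T x + lambda^T (A x - b)
Stationarity (grad_x L = 0): Q x + c + A^T lambda = 0.
Primal feasibility: A x = b.

This gives the KKT block system:
  [ Q   A^T ] [ x     ]   [-c ]
  [ A    0  ] [ lambda ] = [ b ]

Solving the linear system:
  x*      = (-0.125, -0.875)
  lambda* = (0.875)
  f(x*)   = -1.125

x* = (-0.125, -0.875), lambda* = (0.875)


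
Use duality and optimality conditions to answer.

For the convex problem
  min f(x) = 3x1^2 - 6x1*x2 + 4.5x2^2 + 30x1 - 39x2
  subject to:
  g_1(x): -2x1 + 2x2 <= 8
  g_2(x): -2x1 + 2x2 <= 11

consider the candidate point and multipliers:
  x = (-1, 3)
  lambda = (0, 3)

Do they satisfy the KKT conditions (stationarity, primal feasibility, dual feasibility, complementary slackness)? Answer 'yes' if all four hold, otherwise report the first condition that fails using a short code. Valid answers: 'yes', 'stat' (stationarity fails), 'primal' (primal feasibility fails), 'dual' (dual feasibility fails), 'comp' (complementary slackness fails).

Gradient of f: grad f(x) = Q x + c = (6, -6)
Constraint values g_i(x) = a_i^T x - b_i:
  g_1((-1, 3)) = 0
  g_2((-1, 3)) = -3
Stationarity residual: grad f(x) + sum_i lambda_i a_i = (0, 0)
  -> stationarity OK
Primal feasibility (all g_i <= 0): OK
Dual feasibility (all lambda_i >= 0): OK
Complementary slackness (lambda_i * g_i(x) = 0 for all i): FAILS

Verdict: the first failing condition is complementary_slackness -> comp.

comp


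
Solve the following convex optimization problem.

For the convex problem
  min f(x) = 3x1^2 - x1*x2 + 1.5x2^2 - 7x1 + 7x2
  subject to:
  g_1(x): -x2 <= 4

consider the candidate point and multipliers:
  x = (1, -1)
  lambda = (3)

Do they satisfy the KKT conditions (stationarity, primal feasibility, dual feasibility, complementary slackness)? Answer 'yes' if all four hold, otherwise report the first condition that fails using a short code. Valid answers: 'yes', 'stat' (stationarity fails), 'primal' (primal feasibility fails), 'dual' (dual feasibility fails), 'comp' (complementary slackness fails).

Gradient of f: grad f(x) = Q x + c = (0, 3)
Constraint values g_i(x) = a_i^T x - b_i:
  g_1((1, -1)) = -3
Stationarity residual: grad f(x) + sum_i lambda_i a_i = (0, 0)
  -> stationarity OK
Primal feasibility (all g_i <= 0): OK
Dual feasibility (all lambda_i >= 0): OK
Complementary slackness (lambda_i * g_i(x) = 0 for all i): FAILS

Verdict: the first failing condition is complementary_slackness -> comp.

comp


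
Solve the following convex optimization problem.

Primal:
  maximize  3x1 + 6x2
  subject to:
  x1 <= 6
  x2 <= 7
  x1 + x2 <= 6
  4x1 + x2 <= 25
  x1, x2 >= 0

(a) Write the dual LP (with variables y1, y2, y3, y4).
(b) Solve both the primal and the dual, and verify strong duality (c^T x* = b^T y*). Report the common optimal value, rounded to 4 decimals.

The standard primal-dual pair for 'max c^T x s.t. A x <= b, x >= 0' is:
  Dual:  min b^T y  s.t.  A^T y >= c,  y >= 0.

So the dual LP is:
  minimize  6y1 + 7y2 + 6y3 + 25y4
  subject to:
    y1 + y3 + 4y4 >= 3
    y2 + y3 + y4 >= 6
    y1, y2, y3, y4 >= 0

Solving the primal: x* = (0, 6).
  primal value c^T x* = 36.
Solving the dual: y* = (0, 0, 6, 0).
  dual value b^T y* = 36.
Strong duality: c^T x* = b^T y*. Confirmed.

36


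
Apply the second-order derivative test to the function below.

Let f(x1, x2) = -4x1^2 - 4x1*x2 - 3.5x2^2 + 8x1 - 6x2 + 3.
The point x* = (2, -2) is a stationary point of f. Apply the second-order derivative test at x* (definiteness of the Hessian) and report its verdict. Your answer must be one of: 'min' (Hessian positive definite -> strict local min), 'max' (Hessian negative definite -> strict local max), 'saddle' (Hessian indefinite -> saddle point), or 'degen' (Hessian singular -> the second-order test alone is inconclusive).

Compute the Hessian H = grad^2 f:
  H = [[-8, -4], [-4, -7]]
Verify stationarity: grad f(x*) = H x* + g = (0, 0).
Eigenvalues of H: -11.5311, -3.4689.
Both eigenvalues < 0, so H is negative definite -> x* is a strict local max.

max


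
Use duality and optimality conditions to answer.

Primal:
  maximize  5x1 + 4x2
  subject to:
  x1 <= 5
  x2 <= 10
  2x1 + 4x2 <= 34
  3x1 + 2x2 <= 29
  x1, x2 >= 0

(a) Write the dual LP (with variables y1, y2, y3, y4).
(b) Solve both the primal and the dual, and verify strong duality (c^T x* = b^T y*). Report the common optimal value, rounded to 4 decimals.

The standard primal-dual pair for 'max c^T x s.t. A x <= b, x >= 0' is:
  Dual:  min b^T y  s.t.  A^T y >= c,  y >= 0.

So the dual LP is:
  minimize  5y1 + 10y2 + 34y3 + 29y4
  subject to:
    y1 + 2y3 + 3y4 >= 5
    y2 + 4y3 + 2y4 >= 4
    y1, y2, y3, y4 >= 0

Solving the primal: x* = (5, 6).
  primal value c^T x* = 49.
Solving the dual: y* = (3, 0, 1, 0).
  dual value b^T y* = 49.
Strong duality: c^T x* = b^T y*. Confirmed.

49


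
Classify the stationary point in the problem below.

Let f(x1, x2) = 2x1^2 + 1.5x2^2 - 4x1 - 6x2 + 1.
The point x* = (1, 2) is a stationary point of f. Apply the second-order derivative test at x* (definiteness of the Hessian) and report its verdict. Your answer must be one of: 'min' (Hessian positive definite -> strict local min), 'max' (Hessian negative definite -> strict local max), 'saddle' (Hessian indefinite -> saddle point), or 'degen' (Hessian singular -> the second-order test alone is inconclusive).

Compute the Hessian H = grad^2 f:
  H = [[4, 0], [0, 3]]
Verify stationarity: grad f(x*) = H x* + g = (0, 0).
Eigenvalues of H: 3, 4.
Both eigenvalues > 0, so H is positive definite -> x* is a strict local min.

min


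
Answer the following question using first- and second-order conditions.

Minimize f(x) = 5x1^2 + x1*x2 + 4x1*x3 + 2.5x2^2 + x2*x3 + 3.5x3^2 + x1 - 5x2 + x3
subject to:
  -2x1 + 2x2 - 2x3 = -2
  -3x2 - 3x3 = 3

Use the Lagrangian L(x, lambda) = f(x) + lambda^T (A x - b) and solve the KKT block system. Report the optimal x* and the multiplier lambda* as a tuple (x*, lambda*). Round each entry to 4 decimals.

Form the Lagrangian:
  L(x, lambda) = (1/2) x^T Q x + c^T x + lambda^T (A x - b)
Stationarity (grad_x L = 0): Q x + c + A^T lambda = 0.
Primal feasibility: A x = b.

This gives the KKT block system:
  [ Q   A^T ] [ x     ]   [-c ]
  [ A    0  ] [ lambda ] = [ b ]

Solving the linear system:
  x*      = (0.5263, -0.7368, -0.2632)
  lambda* = (2.2368, -1.3158)
  f(x*)   = 6.1842

x* = (0.5263, -0.7368, -0.2632), lambda* = (2.2368, -1.3158)


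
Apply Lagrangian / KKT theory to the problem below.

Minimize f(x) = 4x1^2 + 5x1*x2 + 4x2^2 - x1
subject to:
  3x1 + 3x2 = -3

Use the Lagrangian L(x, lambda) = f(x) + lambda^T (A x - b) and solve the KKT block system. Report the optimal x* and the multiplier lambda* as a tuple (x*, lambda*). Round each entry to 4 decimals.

Form the Lagrangian:
  L(x, lambda) = (1/2) x^T Q x + c^T x + lambda^T (A x - b)
Stationarity (grad_x L = 0): Q x + c + A^T lambda = 0.
Primal feasibility: A x = b.

This gives the KKT block system:
  [ Q   A^T ] [ x     ]   [-c ]
  [ A    0  ] [ lambda ] = [ b ]

Solving the linear system:
  x*      = (-0.3333, -0.6667)
  lambda* = (2.3333)
  f(x*)   = 3.6667

x* = (-0.3333, -0.6667), lambda* = (2.3333)


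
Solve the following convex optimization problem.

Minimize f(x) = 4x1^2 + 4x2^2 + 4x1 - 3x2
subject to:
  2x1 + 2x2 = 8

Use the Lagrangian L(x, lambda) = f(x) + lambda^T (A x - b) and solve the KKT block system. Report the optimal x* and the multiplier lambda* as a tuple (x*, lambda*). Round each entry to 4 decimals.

Form the Lagrangian:
  L(x, lambda) = (1/2) x^T Q x + c^T x + lambda^T (A x - b)
Stationarity (grad_x L = 0): Q x + c + A^T lambda = 0.
Primal feasibility: A x = b.

This gives the KKT block system:
  [ Q   A^T ] [ x     ]   [-c ]
  [ A    0  ] [ lambda ] = [ b ]

Solving the linear system:
  x*      = (1.5625, 2.4375)
  lambda* = (-8.25)
  f(x*)   = 32.4688

x* = (1.5625, 2.4375), lambda* = (-8.25)


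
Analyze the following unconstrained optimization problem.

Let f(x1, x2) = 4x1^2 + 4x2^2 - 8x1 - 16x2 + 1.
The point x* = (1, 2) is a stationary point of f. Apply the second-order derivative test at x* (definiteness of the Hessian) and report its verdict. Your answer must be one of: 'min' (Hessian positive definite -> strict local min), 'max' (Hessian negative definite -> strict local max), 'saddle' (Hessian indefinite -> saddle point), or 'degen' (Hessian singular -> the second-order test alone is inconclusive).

Compute the Hessian H = grad^2 f:
  H = [[8, 0], [0, 8]]
Verify stationarity: grad f(x*) = H x* + g = (0, 0).
Eigenvalues of H: 8, 8.
Both eigenvalues > 0, so H is positive definite -> x* is a strict local min.

min


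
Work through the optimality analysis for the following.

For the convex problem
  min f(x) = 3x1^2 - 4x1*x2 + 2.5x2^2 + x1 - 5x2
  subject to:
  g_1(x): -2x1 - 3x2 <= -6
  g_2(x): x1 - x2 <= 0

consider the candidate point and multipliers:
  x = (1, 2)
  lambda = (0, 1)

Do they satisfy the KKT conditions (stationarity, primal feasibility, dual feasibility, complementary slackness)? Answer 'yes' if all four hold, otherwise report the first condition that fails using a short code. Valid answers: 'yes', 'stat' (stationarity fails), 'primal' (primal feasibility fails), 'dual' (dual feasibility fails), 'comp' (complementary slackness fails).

Gradient of f: grad f(x) = Q x + c = (-1, 1)
Constraint values g_i(x) = a_i^T x - b_i:
  g_1((1, 2)) = -2
  g_2((1, 2)) = -1
Stationarity residual: grad f(x) + sum_i lambda_i a_i = (0, 0)
  -> stationarity OK
Primal feasibility (all g_i <= 0): OK
Dual feasibility (all lambda_i >= 0): OK
Complementary slackness (lambda_i * g_i(x) = 0 for all i): FAILS

Verdict: the first failing condition is complementary_slackness -> comp.

comp


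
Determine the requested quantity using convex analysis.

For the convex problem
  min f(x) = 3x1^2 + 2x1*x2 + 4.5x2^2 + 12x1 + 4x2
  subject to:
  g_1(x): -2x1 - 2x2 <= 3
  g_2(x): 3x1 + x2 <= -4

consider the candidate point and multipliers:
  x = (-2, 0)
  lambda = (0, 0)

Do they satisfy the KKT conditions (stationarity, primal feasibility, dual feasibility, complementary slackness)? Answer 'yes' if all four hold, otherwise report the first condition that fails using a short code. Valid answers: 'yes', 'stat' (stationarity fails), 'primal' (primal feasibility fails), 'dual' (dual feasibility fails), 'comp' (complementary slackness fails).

Gradient of f: grad f(x) = Q x + c = (0, 0)
Constraint values g_i(x) = a_i^T x - b_i:
  g_1((-2, 0)) = 1
  g_2((-2, 0)) = -2
Stationarity residual: grad f(x) + sum_i lambda_i a_i = (0, 0)
  -> stationarity OK
Primal feasibility (all g_i <= 0): FAILS
Dual feasibility (all lambda_i >= 0): OK
Complementary slackness (lambda_i * g_i(x) = 0 for all i): OK

Verdict: the first failing condition is primal_feasibility -> primal.

primal


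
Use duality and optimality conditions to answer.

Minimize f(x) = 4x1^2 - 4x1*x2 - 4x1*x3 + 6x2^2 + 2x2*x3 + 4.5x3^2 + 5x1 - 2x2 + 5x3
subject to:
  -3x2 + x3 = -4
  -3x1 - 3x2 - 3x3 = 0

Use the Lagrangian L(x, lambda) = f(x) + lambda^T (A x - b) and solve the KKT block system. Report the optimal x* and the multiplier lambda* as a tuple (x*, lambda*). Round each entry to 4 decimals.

Form the Lagrangian:
  L(x, lambda) = (1/2) x^T Q x + c^T x + lambda^T (A x - b)
Stationarity (grad_x L = 0): Q x + c + A^T lambda = 0.
Primal feasibility: A x = b.

This gives the KKT block system:
  [ Q   A^T ] [ x     ]   [-c ]
  [ A    0  ] [ lambda ] = [ b ]

Solving the linear system:
  x*      = (-0.1994, 1.0499, -0.8504)
  lambda* = (2.3629, 0.8689)
  f(x*)   = 1.0512

x* = (-0.1994, 1.0499, -0.8504), lambda* = (2.3629, 0.8689)


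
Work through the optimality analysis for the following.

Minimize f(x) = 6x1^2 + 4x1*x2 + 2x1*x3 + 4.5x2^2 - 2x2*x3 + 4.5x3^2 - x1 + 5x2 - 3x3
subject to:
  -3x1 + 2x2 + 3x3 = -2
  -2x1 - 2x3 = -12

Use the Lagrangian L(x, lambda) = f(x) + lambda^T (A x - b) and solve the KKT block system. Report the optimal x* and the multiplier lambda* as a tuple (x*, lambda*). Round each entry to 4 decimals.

Form the Lagrangian:
  L(x, lambda) = (1/2) x^T Q x + c^T x + lambda^T (A x - b)
Stationarity (grad_x L = 0): Q x + c + A^T lambda = 0.
Primal feasibility: A x = b.

This gives the KKT block system:
  [ Q   A^T ] [ x     ]   [-c ]
  [ A    0  ] [ lambda ] = [ b ]

Solving the linear system:
  x*      = (2.9179, -1.2463, 3.0821)
  lambda* = (0.3545, 17.0653)
  f(x*)   = 93.5485

x* = (2.9179, -1.2463, 3.0821), lambda* = (0.3545, 17.0653)


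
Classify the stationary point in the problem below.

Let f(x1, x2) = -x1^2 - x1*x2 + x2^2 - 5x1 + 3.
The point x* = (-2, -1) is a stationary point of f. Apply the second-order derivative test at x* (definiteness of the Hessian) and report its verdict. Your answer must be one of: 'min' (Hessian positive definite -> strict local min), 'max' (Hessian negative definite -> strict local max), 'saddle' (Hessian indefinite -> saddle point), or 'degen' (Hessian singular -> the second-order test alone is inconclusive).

Compute the Hessian H = grad^2 f:
  H = [[-2, -1], [-1, 2]]
Verify stationarity: grad f(x*) = H x* + g = (0, 0).
Eigenvalues of H: -2.2361, 2.2361.
Eigenvalues have mixed signs, so H is indefinite -> x* is a saddle point.

saddle


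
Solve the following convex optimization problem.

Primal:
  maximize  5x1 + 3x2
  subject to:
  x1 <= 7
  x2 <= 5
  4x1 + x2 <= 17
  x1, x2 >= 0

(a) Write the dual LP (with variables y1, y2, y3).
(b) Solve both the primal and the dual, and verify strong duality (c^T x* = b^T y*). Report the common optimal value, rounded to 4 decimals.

The standard primal-dual pair for 'max c^T x s.t. A x <= b, x >= 0' is:
  Dual:  min b^T y  s.t.  A^T y >= c,  y >= 0.

So the dual LP is:
  minimize  7y1 + 5y2 + 17y3
  subject to:
    y1 + 4y3 >= 5
    y2 + y3 >= 3
    y1, y2, y3 >= 0

Solving the primal: x* = (3, 5).
  primal value c^T x* = 30.
Solving the dual: y* = (0, 1.75, 1.25).
  dual value b^T y* = 30.
Strong duality: c^T x* = b^T y*. Confirmed.

30


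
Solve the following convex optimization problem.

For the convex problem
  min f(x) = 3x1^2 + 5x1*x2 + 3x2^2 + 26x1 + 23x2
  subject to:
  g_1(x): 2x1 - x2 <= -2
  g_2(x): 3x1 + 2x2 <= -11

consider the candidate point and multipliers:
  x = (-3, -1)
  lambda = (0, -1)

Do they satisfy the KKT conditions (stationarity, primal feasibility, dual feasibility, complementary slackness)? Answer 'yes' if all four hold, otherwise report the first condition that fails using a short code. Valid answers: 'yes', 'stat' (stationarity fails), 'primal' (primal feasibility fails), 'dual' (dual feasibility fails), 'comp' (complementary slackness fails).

Gradient of f: grad f(x) = Q x + c = (3, 2)
Constraint values g_i(x) = a_i^T x - b_i:
  g_1((-3, -1)) = -3
  g_2((-3, -1)) = 0
Stationarity residual: grad f(x) + sum_i lambda_i a_i = (0, 0)
  -> stationarity OK
Primal feasibility (all g_i <= 0): OK
Dual feasibility (all lambda_i >= 0): FAILS
Complementary slackness (lambda_i * g_i(x) = 0 for all i): OK

Verdict: the first failing condition is dual_feasibility -> dual.

dual


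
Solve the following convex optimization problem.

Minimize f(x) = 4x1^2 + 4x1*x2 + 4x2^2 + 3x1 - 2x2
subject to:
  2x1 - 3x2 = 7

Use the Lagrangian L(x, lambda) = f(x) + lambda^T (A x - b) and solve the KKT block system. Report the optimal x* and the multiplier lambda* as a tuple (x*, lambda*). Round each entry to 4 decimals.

Form the Lagrangian:
  L(x, lambda) = (1/2) x^T Q x + c^T x + lambda^T (A x - b)
Stationarity (grad_x L = 0): Q x + c + A^T lambda = 0.
Primal feasibility: A x = b.

This gives the KKT block system:
  [ Q   A^T ] [ x     ]   [-c ]
  [ A    0  ] [ lambda ] = [ b ]

Solving the linear system:
  x*      = (1.1908, -1.5395)
  lambda* = (-3.1842)
  f(x*)   = 14.4704

x* = (1.1908, -1.5395), lambda* = (-3.1842)


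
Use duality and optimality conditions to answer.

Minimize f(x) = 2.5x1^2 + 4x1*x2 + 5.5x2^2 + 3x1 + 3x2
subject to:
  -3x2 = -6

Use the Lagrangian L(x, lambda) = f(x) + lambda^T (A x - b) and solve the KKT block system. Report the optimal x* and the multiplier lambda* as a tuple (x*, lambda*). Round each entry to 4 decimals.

Form the Lagrangian:
  L(x, lambda) = (1/2) x^T Q x + c^T x + lambda^T (A x - b)
Stationarity (grad_x L = 0): Q x + c + A^T lambda = 0.
Primal feasibility: A x = b.

This gives the KKT block system:
  [ Q   A^T ] [ x     ]   [-c ]
  [ A    0  ] [ lambda ] = [ b ]

Solving the linear system:
  x*      = (-2.2, 2)
  lambda* = (5.4)
  f(x*)   = 15.9

x* = (-2.2, 2), lambda* = (5.4)


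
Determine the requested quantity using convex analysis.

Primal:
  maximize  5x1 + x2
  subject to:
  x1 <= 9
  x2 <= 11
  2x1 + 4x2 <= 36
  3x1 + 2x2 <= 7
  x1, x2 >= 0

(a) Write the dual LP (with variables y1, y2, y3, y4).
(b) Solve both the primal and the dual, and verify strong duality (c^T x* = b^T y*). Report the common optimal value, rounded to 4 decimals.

The standard primal-dual pair for 'max c^T x s.t. A x <= b, x >= 0' is:
  Dual:  min b^T y  s.t.  A^T y >= c,  y >= 0.

So the dual LP is:
  minimize  9y1 + 11y2 + 36y3 + 7y4
  subject to:
    y1 + 2y3 + 3y4 >= 5
    y2 + 4y3 + 2y4 >= 1
    y1, y2, y3, y4 >= 0

Solving the primal: x* = (2.3333, 0).
  primal value c^T x* = 11.6667.
Solving the dual: y* = (0, 0, 0, 1.6667).
  dual value b^T y* = 11.6667.
Strong duality: c^T x* = b^T y*. Confirmed.

11.6667


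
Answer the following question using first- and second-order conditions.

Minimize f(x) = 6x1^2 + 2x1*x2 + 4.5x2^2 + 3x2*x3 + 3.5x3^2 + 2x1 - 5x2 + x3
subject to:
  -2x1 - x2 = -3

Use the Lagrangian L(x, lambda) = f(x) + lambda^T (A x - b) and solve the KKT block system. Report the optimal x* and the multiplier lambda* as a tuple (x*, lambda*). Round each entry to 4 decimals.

Form the Lagrangian:
  L(x, lambda) = (1/2) x^T Q x + c^T x + lambda^T (A x - b)
Stationarity (grad_x L = 0): Q x + c + A^T lambda = 0.
Primal feasibility: A x = b.

This gives the KKT block system:
  [ Q   A^T ] [ x     ]   [-c ]
  [ A    0  ] [ lambda ] = [ b ]

Solving the linear system:
  x*      = (0.7869, 1.4262, -0.7541)
  lambda* = (7.1475)
  f(x*)   = 7.5656

x* = (0.7869, 1.4262, -0.7541), lambda* = (7.1475)


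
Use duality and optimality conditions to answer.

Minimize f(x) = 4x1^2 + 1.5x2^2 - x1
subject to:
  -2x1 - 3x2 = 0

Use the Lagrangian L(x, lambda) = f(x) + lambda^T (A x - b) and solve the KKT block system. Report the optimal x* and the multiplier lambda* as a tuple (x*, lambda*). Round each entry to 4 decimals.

Form the Lagrangian:
  L(x, lambda) = (1/2) x^T Q x + c^T x + lambda^T (A x - b)
Stationarity (grad_x L = 0): Q x + c + A^T lambda = 0.
Primal feasibility: A x = b.

This gives the KKT block system:
  [ Q   A^T ] [ x     ]   [-c ]
  [ A    0  ] [ lambda ] = [ b ]

Solving the linear system:
  x*      = (0.1071, -0.0714)
  lambda* = (-0.0714)
  f(x*)   = -0.0536

x* = (0.1071, -0.0714), lambda* = (-0.0714)


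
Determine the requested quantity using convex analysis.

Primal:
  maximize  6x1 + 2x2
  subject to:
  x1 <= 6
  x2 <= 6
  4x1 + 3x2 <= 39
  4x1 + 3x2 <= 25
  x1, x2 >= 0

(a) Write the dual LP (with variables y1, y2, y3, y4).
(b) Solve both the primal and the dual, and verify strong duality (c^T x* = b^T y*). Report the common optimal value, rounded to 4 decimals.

The standard primal-dual pair for 'max c^T x s.t. A x <= b, x >= 0' is:
  Dual:  min b^T y  s.t.  A^T y >= c,  y >= 0.

So the dual LP is:
  minimize  6y1 + 6y2 + 39y3 + 25y4
  subject to:
    y1 + 4y3 + 4y4 >= 6
    y2 + 3y3 + 3y4 >= 2
    y1, y2, y3, y4 >= 0

Solving the primal: x* = (6, 0.3333).
  primal value c^T x* = 36.6667.
Solving the dual: y* = (3.3333, 0, 0, 0.6667).
  dual value b^T y* = 36.6667.
Strong duality: c^T x* = b^T y*. Confirmed.

36.6667


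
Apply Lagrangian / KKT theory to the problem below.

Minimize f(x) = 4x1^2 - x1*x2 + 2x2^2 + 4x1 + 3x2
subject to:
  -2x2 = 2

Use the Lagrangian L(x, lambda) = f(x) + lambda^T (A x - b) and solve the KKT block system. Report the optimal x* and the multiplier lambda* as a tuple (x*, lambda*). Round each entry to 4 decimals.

Form the Lagrangian:
  L(x, lambda) = (1/2) x^T Q x + c^T x + lambda^T (A x - b)
Stationarity (grad_x L = 0): Q x + c + A^T lambda = 0.
Primal feasibility: A x = b.

This gives the KKT block system:
  [ Q   A^T ] [ x     ]   [-c ]
  [ A    0  ] [ lambda ] = [ b ]

Solving the linear system:
  x*      = (-0.625, -1)
  lambda* = (-0.1875)
  f(x*)   = -2.5625

x* = (-0.625, -1), lambda* = (-0.1875)


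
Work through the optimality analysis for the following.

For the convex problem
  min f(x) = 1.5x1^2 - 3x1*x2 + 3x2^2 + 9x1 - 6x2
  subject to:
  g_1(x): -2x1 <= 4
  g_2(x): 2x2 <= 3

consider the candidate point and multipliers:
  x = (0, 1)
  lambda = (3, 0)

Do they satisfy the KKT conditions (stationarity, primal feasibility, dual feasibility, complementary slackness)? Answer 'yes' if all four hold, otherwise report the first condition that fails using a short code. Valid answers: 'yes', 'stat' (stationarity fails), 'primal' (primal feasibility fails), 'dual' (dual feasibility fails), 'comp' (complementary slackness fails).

Gradient of f: grad f(x) = Q x + c = (6, 0)
Constraint values g_i(x) = a_i^T x - b_i:
  g_1((0, 1)) = -4
  g_2((0, 1)) = -1
Stationarity residual: grad f(x) + sum_i lambda_i a_i = (0, 0)
  -> stationarity OK
Primal feasibility (all g_i <= 0): OK
Dual feasibility (all lambda_i >= 0): OK
Complementary slackness (lambda_i * g_i(x) = 0 for all i): FAILS

Verdict: the first failing condition is complementary_slackness -> comp.

comp


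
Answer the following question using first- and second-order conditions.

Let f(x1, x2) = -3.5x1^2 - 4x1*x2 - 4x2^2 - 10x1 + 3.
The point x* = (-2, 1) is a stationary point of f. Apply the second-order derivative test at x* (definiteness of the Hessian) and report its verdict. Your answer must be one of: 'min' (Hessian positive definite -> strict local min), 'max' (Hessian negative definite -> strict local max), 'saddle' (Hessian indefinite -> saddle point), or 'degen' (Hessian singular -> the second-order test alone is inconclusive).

Compute the Hessian H = grad^2 f:
  H = [[-7, -4], [-4, -8]]
Verify stationarity: grad f(x*) = H x* + g = (0, 0).
Eigenvalues of H: -11.5311, -3.4689.
Both eigenvalues < 0, so H is negative definite -> x* is a strict local max.

max


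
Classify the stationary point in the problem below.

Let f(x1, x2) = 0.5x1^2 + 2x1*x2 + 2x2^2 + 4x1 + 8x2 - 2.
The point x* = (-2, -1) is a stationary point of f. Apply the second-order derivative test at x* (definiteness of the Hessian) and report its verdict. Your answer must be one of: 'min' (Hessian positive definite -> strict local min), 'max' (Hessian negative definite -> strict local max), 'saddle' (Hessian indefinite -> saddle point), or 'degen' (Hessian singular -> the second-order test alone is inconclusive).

Compute the Hessian H = grad^2 f:
  H = [[1, 2], [2, 4]]
Verify stationarity: grad f(x*) = H x* + g = (0, 0).
Eigenvalues of H: 0, 5.
H has a zero eigenvalue (singular; positive semidefinite but not definite), so H is neither positive definite, negative definite, nor indefinite. The second-order test alone is inconclusive -> degen.
(Indeed, f is constant along the null direction of H through x*, so x* is not a strict local extremum.)

degen


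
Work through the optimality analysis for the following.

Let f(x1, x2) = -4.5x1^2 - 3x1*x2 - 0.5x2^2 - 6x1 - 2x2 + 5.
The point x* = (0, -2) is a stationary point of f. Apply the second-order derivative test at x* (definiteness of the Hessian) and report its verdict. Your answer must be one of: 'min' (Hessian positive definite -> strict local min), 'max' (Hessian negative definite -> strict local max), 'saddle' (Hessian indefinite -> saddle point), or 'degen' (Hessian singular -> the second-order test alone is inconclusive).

Compute the Hessian H = grad^2 f:
  H = [[-9, -3], [-3, -1]]
Verify stationarity: grad f(x*) = H x* + g = (0, 0).
Eigenvalues of H: -10, 0.
H has a zero eigenvalue (singular; negative semidefinite but not definite), so H is neither positive definite, negative definite, nor indefinite. The second-order test alone is inconclusive -> degen.
(Indeed, f is constant along the null direction of H through x*, so x* is not a strict local extremum.)

degen


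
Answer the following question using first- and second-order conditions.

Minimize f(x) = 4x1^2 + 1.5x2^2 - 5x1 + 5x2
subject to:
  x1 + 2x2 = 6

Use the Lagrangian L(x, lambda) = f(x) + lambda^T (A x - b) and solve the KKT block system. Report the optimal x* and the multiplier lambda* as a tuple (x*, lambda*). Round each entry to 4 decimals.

Form the Lagrangian:
  L(x, lambda) = (1/2) x^T Q x + c^T x + lambda^T (A x - b)
Stationarity (grad_x L = 0): Q x + c + A^T lambda = 0.
Primal feasibility: A x = b.

This gives the KKT block system:
  [ Q   A^T ] [ x     ]   [-c ]
  [ A    0  ] [ lambda ] = [ b ]

Solving the linear system:
  x*      = (1.3714, 2.3143)
  lambda* = (-5.9714)
  f(x*)   = 20.2714

x* = (1.3714, 2.3143), lambda* = (-5.9714)


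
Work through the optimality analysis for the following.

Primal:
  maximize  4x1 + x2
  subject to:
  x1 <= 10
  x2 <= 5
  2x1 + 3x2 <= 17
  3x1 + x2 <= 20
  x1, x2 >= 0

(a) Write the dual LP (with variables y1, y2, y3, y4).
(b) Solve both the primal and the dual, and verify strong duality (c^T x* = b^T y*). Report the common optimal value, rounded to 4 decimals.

The standard primal-dual pair for 'max c^T x s.t. A x <= b, x >= 0' is:
  Dual:  min b^T y  s.t.  A^T y >= c,  y >= 0.

So the dual LP is:
  minimize  10y1 + 5y2 + 17y3 + 20y4
  subject to:
    y1 + 2y3 + 3y4 >= 4
    y2 + 3y3 + y4 >= 1
    y1, y2, y3, y4 >= 0

Solving the primal: x* = (6.6667, 0).
  primal value c^T x* = 26.6667.
Solving the dual: y* = (0, 0, 0, 1.3333).
  dual value b^T y* = 26.6667.
Strong duality: c^T x* = b^T y*. Confirmed.

26.6667


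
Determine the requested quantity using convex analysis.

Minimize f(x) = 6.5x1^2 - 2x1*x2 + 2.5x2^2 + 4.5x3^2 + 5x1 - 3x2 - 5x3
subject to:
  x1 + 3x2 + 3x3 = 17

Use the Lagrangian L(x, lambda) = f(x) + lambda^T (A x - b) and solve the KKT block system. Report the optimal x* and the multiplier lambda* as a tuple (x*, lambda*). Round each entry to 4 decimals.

Form the Lagrangian:
  L(x, lambda) = (1/2) x^T Q x + c^T x + lambda^T (A x - b)
Stationarity (grad_x L = 0): Q x + c + A^T lambda = 0.
Primal feasibility: A x = b.

This gives the KKT block system:
  [ Q   A^T ] [ x     ]   [-c ]
  [ A    0  ] [ lambda ] = [ b ]

Solving the linear system:
  x*      = (0.4906, 3.465, 2.0382)
  lambda* = (-4.4479)
  f(x*)   = 28.7405

x* = (0.4906, 3.465, 2.0382), lambda* = (-4.4479)


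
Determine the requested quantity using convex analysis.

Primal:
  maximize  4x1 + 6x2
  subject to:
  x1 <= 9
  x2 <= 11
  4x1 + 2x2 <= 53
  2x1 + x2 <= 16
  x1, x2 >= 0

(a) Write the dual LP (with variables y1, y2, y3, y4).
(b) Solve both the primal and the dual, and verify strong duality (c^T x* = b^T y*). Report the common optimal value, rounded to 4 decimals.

The standard primal-dual pair for 'max c^T x s.t. A x <= b, x >= 0' is:
  Dual:  min b^T y  s.t.  A^T y >= c,  y >= 0.

So the dual LP is:
  minimize  9y1 + 11y2 + 53y3 + 16y4
  subject to:
    y1 + 4y3 + 2y4 >= 4
    y2 + 2y3 + y4 >= 6
    y1, y2, y3, y4 >= 0

Solving the primal: x* = (2.5, 11).
  primal value c^T x* = 76.
Solving the dual: y* = (0, 4, 0, 2).
  dual value b^T y* = 76.
Strong duality: c^T x* = b^T y*. Confirmed.

76


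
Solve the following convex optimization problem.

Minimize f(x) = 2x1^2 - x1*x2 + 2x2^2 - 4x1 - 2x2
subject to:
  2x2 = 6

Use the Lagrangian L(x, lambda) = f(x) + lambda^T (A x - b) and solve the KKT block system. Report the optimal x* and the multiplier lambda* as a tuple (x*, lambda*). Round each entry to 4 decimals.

Form the Lagrangian:
  L(x, lambda) = (1/2) x^T Q x + c^T x + lambda^T (A x - b)
Stationarity (grad_x L = 0): Q x + c + A^T lambda = 0.
Primal feasibility: A x = b.

This gives the KKT block system:
  [ Q   A^T ] [ x     ]   [-c ]
  [ A    0  ] [ lambda ] = [ b ]

Solving the linear system:
  x*      = (1.75, 3)
  lambda* = (-4.125)
  f(x*)   = 5.875

x* = (1.75, 3), lambda* = (-4.125)


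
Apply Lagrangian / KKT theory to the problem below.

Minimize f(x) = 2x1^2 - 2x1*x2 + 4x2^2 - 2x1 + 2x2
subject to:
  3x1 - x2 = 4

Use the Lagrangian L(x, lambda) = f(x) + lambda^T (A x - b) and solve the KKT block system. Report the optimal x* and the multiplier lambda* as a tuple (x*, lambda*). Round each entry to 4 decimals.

Form the Lagrangian:
  L(x, lambda) = (1/2) x^T Q x + c^T x + lambda^T (A x - b)
Stationarity (grad_x L = 0): Q x + c + A^T lambda = 0.
Primal feasibility: A x = b.

This gives the KKT block system:
  [ Q   A^T ] [ x     ]   [-c ]
  [ A    0  ] [ lambda ] = [ b ]

Solving the linear system:
  x*      = (1.3125, -0.0625)
  lambda* = (-1.125)
  f(x*)   = 0.875

x* = (1.3125, -0.0625), lambda* = (-1.125)


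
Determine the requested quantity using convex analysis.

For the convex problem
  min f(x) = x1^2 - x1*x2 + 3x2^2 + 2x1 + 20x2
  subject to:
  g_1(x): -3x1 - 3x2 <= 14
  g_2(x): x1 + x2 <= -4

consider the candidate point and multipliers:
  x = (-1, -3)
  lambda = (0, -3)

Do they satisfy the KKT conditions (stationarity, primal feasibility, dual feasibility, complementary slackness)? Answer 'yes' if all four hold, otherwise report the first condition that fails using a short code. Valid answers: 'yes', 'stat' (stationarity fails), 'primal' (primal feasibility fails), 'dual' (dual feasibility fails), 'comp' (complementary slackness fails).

Gradient of f: grad f(x) = Q x + c = (3, 3)
Constraint values g_i(x) = a_i^T x - b_i:
  g_1((-1, -3)) = -2
  g_2((-1, -3)) = 0
Stationarity residual: grad f(x) + sum_i lambda_i a_i = (0, 0)
  -> stationarity OK
Primal feasibility (all g_i <= 0): OK
Dual feasibility (all lambda_i >= 0): FAILS
Complementary slackness (lambda_i * g_i(x) = 0 for all i): OK

Verdict: the first failing condition is dual_feasibility -> dual.

dual


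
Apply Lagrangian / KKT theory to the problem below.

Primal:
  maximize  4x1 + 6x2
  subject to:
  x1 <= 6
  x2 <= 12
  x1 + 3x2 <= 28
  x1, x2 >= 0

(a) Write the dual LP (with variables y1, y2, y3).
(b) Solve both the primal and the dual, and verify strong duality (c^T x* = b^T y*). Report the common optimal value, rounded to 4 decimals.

The standard primal-dual pair for 'max c^T x s.t. A x <= b, x >= 0' is:
  Dual:  min b^T y  s.t.  A^T y >= c,  y >= 0.

So the dual LP is:
  minimize  6y1 + 12y2 + 28y3
  subject to:
    y1 + y3 >= 4
    y2 + 3y3 >= 6
    y1, y2, y3 >= 0

Solving the primal: x* = (6, 7.3333).
  primal value c^T x* = 68.
Solving the dual: y* = (2, 0, 2).
  dual value b^T y* = 68.
Strong duality: c^T x* = b^T y*. Confirmed.

68
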